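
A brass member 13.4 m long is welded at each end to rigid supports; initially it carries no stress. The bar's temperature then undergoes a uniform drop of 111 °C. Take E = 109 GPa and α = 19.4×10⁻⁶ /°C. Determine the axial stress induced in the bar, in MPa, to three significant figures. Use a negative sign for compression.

Free thermal expansion αLΔT = 19.4e-6 · 13400 · -111 = -28.86 mm.
The walls impose strain ε = −(-28.86)/13400 = 2.1534e-03; σ = Eε = 109000 · 2.1534e-03 = 234.7 MPa.

235 MPa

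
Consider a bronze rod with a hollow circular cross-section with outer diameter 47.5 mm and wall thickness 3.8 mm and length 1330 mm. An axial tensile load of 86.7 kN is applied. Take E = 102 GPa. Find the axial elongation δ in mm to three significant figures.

A = 521.7 mm².
δ_mech = NL/(AE) = 86700·1330/(521.7·102000) = 2.167 mm.

2.17 mm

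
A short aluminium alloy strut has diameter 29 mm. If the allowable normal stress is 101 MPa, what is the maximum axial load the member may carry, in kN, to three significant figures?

66.7 kN

A = 660.5 mm².
P_max = σ_allow · A = 101 · 660.5 = 66710 N = 66.71 kN.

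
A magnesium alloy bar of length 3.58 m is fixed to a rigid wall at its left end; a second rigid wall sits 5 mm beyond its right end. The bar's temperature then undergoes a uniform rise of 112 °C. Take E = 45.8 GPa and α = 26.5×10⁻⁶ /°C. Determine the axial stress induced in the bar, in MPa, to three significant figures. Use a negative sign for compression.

Free thermal expansion αLΔT = 26.5e-6 · 3580 · 112 = 10.63 mm.
The walls engage after the gap closes; constrained expansion = 10.63 − 5 = 5.625 mm.
The walls impose strain ε = −(5.625)/3580 = -1.5714e-03; σ = Eε = 45800 · -1.5714e-03 = -71.97 MPa.

-72.0 MPa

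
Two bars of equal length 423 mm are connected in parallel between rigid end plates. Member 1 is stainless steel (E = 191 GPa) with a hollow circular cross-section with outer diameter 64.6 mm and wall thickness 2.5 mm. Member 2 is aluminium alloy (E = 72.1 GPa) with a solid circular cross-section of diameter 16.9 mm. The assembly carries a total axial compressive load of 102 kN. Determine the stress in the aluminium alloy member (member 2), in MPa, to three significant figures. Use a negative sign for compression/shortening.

-67.3 MPa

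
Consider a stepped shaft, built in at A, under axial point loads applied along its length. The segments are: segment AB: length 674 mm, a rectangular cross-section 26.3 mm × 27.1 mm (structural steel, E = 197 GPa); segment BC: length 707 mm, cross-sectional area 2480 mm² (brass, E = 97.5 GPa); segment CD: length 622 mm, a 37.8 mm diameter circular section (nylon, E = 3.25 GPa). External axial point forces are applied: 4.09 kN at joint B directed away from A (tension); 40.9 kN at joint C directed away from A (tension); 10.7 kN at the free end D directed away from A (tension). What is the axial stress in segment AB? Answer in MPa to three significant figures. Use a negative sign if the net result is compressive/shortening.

78.1 MPa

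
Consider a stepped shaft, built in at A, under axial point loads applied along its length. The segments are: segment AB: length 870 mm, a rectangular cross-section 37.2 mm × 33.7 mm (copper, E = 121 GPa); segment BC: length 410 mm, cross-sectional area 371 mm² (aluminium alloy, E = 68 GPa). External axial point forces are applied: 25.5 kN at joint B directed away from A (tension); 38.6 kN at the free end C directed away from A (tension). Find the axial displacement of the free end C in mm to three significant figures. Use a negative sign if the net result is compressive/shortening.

Internal axial forces (sectioning from the free end, tension +): N_BC = 38.6 kN, N_AB = 64.1 kN.
A_AB = 1254 mm².
δ_AB = 64100·870/(1254·121000) = 0.3676 mm
δ_BC = 38600·410/(371·68000) = 0.6273 mm
δ = Σδ_i = 0.995 mm.

0.995 mm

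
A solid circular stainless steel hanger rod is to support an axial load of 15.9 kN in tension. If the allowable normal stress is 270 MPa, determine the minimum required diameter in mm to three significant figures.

8.66 mm

Required area A ≥ P/σ_allow = 15900/270 = 58.89 mm².
For a solid circular section, d ≥ √(4A/π) = 8.659 mm.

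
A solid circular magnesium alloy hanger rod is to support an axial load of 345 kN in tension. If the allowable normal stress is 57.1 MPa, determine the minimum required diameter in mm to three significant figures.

Required area A ≥ P/σ_allow = 345000/57.1 = 6042 mm².
For a solid circular section, d ≥ √(4A/π) = 87.71 mm.

87.7 mm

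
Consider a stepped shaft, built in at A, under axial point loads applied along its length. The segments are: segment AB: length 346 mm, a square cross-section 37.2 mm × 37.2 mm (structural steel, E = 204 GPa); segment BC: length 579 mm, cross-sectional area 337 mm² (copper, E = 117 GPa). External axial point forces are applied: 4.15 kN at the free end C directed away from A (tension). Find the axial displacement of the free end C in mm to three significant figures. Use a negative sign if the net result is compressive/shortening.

0.0660 mm

Internal axial forces (sectioning from the free end, tension +): N_BC = 4.15 kN, N_AB = 4.15 kN.
A_AB = 1384 mm².
δ_AB = 4150·346/(1384·204000) = 0.005086 mm
δ_BC = 4150·579/(337·117000) = 0.06094 mm
δ = Σδ_i = 0.06603 mm.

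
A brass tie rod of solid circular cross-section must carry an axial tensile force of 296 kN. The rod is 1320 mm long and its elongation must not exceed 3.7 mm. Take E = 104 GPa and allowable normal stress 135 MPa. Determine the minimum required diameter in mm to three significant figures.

52.8 mm

Required area A ≥ P/σ_allow = 296000/135 = 2193 mm².
For a solid circular section, d ≥ √(4A/π) = 52.84 mm.
Elongation limit: A ≥ PL/(Eδ_allow) = 296000·1320/(104000·3.7) = 1015 mm² ⇒ d ≥ 35.96 mm.
The stress limit governs.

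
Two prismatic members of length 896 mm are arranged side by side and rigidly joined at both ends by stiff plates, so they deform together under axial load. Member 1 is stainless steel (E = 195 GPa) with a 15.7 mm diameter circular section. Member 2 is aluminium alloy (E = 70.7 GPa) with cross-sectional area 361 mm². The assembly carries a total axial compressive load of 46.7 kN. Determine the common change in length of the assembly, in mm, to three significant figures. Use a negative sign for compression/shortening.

-0.661 mm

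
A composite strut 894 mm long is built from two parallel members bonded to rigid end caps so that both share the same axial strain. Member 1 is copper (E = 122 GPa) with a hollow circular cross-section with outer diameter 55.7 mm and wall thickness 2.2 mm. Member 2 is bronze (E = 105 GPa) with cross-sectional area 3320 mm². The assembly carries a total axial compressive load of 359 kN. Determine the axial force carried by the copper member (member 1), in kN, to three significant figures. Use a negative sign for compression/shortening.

A_1 = 369.8 mm².
Equal strain + equilibrium ⇒ each member carries load in proportion to AE: A₁E₁ = 45110000 N, A₂E₂ = 348600000 N, ΣAE = 393700000 N.
F₁ = P·A₁E₁/ΣAE = -359000·45110000/393700000 = -41130 N.

-41.1 kN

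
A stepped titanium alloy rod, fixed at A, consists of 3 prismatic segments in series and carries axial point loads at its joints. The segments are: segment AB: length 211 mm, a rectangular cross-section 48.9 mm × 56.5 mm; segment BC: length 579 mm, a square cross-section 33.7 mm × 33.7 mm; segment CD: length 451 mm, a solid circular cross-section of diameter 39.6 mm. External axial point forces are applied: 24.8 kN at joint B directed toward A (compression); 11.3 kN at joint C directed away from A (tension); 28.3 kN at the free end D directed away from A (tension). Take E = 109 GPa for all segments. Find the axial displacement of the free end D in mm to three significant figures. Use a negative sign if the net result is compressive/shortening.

0.291 mm

Internal axial forces (sectioning from the free end, tension +): N_CD = 28.3 kN, N_BC = 39.6 kN, N_AB = 14.8 kN.
A_AB = 2763 mm².
A_BC = 1136 mm².
A_CD = 1232 mm².
δ_AB = 14800·211/(2763·109000) = 0.01037 mm
δ_BC = 39600·579/(1136·109000) = 0.1852 mm
δ_CD = 28300·451/(1232·109000) = 0.09507 mm
δ = Σδ_i = 0.2907 mm.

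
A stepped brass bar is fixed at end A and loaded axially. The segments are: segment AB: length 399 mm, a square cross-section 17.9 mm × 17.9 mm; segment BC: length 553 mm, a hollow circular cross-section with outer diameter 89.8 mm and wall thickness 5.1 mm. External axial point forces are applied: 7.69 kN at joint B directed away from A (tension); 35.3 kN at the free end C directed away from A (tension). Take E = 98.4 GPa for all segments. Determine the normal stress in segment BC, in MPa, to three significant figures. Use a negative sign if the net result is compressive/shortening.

Internal axial forces (sectioning from the free end, tension +): N_BC = 35.3 kN, N_AB = 42.99 kN.
A_BC = 1357 mm².
σ_BC = N_BC/A_BC = 35300/1357 = 26.01 MPa.

26.0 MPa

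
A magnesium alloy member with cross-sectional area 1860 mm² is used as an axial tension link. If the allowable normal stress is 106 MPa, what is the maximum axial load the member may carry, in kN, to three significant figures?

197 kN

P_max = σ_allow · A = 106 · 1860 = 197200 N = 197.2 kN.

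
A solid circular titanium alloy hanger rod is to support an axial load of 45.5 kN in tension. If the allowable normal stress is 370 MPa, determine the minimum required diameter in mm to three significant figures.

Required area A ≥ P/σ_allow = 45500/370 = 123 mm².
For a solid circular section, d ≥ √(4A/π) = 12.51 mm.

12.5 mm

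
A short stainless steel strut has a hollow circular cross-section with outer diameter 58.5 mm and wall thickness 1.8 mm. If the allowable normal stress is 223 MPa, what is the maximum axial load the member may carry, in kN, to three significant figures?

A = 320.6 mm².
P_max = σ_allow · A = 223 · 320.6 = 71500 N = 71.5 kN.

71.5 kN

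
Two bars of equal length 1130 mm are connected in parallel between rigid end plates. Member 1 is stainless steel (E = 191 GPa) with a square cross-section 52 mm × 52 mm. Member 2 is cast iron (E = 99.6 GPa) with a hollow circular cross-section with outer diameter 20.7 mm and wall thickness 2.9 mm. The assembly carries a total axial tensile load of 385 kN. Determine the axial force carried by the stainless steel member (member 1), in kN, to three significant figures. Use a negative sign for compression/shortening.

373 kN

A_1 = 2704 mm².
A_2 = 162.2 mm².
Equal strain + equilibrium ⇒ each member carries load in proportion to AE: A₁E₁ = 516500000 N, A₂E₂ = 16150000 N, ΣAE = 532600000 N.
F₁ = P·A₁E₁/ΣAE = 385000·516500000/532600000 = 373300 N.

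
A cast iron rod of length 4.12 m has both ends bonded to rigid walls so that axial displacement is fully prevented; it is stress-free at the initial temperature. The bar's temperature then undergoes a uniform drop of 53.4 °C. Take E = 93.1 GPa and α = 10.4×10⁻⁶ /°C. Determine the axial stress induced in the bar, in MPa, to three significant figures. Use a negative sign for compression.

51.7 MPa

Free thermal expansion αLΔT = 10.4e-6 · 4120 · -53.4 = -2.288 mm.
The walls impose strain ε = −(-2.288)/4120 = 5.5536e-04; σ = Eε = 93100 · 5.5536e-04 = 51.7 MPa.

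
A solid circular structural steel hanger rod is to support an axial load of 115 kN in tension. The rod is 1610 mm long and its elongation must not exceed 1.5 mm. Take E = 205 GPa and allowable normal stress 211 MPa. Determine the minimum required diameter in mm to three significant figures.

27.7 mm

Required area A ≥ P/σ_allow = 115000/211 = 545 mm².
For a solid circular section, d ≥ √(4A/π) = 26.34 mm.
Elongation limit: A ≥ PL/(Eδ_allow) = 115000·1610/(205000·1.5) = 602.1 mm² ⇒ d ≥ 27.69 mm.
The elongation limit governs.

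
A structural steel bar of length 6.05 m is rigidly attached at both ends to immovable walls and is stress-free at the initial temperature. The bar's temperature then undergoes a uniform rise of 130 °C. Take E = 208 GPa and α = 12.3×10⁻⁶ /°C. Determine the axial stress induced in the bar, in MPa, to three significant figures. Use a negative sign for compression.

-333 MPa

Free thermal expansion αLΔT = 12.3e-6 · 6050 · 130 = 9.674 mm.
The walls impose strain ε = −(9.674)/6050 = -1.5990e-03; σ = Eε = 208000 · -1.5990e-03 = -332.6 MPa.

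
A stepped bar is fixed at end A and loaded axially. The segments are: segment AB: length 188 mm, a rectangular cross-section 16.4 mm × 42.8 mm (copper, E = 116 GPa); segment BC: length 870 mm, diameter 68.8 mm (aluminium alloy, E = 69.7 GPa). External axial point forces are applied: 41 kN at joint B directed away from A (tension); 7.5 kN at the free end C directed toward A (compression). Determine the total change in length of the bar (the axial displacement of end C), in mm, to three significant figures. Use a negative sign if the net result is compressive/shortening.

Internal axial forces (sectioning from the free end, tension +): N_BC = -7.5 kN, N_AB = 33.5 kN.
A_AB = 701.9 mm².
A_BC = 3718 mm².
δ_AB = 33500·188/(701.9·116000) = 0.07735 mm
δ_BC = -7500·870/(3718·69700) = -0.02518 mm
δ = Σδ_i = 0.05217 mm.

0.0522 mm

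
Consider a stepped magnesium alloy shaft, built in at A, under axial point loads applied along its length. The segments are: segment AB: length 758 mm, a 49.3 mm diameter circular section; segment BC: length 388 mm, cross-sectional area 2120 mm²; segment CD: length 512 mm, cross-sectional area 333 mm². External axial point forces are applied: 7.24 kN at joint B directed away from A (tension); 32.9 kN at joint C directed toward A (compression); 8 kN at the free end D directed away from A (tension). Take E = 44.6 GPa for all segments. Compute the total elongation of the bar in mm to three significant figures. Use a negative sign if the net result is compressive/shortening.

Internal axial forces (sectioning from the free end, tension +): N_CD = 8 kN, N_BC = -24.9 kN, N_AB = -17.66 kN.
A_AB = 1909 mm².
δ_AB = -17660·758/(1909·44600) = -0.1572 mm
δ_BC = -24900·388/(2120·44600) = -0.1022 mm
δ_CD = 8000·512/(333·44600) = 0.2758 mm
δ = Σδ_i = 0.01638 mm.

0.0164 mm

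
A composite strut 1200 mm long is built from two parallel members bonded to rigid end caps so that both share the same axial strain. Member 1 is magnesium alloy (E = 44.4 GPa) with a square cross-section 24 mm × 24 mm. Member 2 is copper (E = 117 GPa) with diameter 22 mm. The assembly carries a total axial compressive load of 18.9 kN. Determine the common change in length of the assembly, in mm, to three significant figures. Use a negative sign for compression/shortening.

-0.324 mm

A_1 = 576 mm².
A_2 = 380.1 mm².
Equal strain + equilibrium ⇒ each member carries load in proportion to AE: A₁E₁ = 25570000 N, A₂E₂ = 44480000 N, ΣAE = 70050000 N.
δ = PL/ΣAE = -18900·1200/70050000 = -0.3238 mm.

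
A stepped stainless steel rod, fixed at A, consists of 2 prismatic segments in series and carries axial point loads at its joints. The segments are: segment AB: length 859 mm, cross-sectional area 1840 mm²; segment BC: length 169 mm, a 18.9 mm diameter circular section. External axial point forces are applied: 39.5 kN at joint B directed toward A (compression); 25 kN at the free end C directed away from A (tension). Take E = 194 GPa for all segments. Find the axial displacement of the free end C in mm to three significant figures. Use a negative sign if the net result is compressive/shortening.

Internal axial forces (sectioning from the free end, tension +): N_BC = 25 kN, N_AB = -14.5 kN.
A_BC = 280.6 mm².
δ_AB = -14500·859/(1840·194000) = -0.03489 mm
δ_BC = 25000·169/(280.6·194000) = 0.07763 mm
δ = Σδ_i = 0.04273 mm.

0.0427 mm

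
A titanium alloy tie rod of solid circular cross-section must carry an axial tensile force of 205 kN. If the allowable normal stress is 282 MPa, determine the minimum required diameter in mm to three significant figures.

30.4 mm

Required area A ≥ P/σ_allow = 205000/282 = 727 mm².
For a solid circular section, d ≥ √(4A/π) = 30.42 mm.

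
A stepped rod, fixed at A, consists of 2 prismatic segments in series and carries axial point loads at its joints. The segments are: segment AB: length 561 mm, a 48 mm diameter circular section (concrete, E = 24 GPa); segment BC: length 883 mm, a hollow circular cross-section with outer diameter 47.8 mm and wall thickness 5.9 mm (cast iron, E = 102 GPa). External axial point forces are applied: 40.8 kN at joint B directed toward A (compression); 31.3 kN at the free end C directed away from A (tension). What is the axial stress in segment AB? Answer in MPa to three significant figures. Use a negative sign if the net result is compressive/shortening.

-5.25 MPa

Internal axial forces (sectioning from the free end, tension +): N_BC = 31.3 kN, N_AB = -9.5 kN.
A_AB = 1810 mm².
σ_AB = N_AB/A_AB = -9500/1810 = -5.25 MPa.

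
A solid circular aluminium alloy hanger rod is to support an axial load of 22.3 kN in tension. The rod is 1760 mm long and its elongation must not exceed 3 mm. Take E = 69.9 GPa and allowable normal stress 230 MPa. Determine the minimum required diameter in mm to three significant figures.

15.4 mm

Required area A ≥ P/σ_allow = 22300/230 = 96.96 mm².
For a solid circular section, d ≥ √(4A/π) = 11.11 mm.
Elongation limit: A ≥ PL/(Eδ_allow) = 22300·1760/(69900·3) = 187.2 mm² ⇒ d ≥ 15.44 mm.
The elongation limit governs.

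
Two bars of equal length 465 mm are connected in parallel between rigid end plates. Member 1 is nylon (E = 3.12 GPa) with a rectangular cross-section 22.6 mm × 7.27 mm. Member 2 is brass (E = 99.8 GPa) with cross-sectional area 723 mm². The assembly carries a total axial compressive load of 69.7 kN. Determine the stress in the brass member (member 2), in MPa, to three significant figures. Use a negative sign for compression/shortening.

A_1 = 164.3 mm².
Equal strain + equilibrium ⇒ each member carries load in proportion to AE: A₁E₁ = 512600 N, A₂E₂ = 72160000 N, ΣAE = 72670000 N.
σ₂ = P·E₂/ΣAE = -69700·99800/72670000 = -95.72 MPa.

-95.7 MPa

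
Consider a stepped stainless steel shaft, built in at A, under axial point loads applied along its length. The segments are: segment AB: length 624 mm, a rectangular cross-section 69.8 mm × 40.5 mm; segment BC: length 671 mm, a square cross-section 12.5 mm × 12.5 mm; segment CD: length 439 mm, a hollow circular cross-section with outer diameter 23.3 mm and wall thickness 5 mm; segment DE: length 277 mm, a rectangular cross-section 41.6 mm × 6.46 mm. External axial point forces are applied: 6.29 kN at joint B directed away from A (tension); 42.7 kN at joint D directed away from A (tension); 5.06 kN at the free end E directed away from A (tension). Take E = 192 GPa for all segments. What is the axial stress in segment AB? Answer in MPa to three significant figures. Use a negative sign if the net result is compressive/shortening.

19.1 MPa

Internal axial forces (sectioning from the free end, tension +): N_DE = 5.06 kN, N_CD = 47.76 kN, N_BC = 47.76 kN, N_AB = 54.05 kN.
A_AB = 2827 mm².
σ_AB = N_AB/A_AB = 54050/2827 = 19.12 MPa.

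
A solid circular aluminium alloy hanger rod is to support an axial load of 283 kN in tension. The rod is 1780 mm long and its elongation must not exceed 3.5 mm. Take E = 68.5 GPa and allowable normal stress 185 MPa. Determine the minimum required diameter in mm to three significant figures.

51.7 mm

Required area A ≥ P/σ_allow = 283000/185 = 1530 mm².
For a solid circular section, d ≥ √(4A/π) = 44.13 mm.
Elongation limit: A ≥ PL/(Eδ_allow) = 283000·1780/(68500·3.5) = 2101 mm² ⇒ d ≥ 51.72 mm.
The elongation limit governs.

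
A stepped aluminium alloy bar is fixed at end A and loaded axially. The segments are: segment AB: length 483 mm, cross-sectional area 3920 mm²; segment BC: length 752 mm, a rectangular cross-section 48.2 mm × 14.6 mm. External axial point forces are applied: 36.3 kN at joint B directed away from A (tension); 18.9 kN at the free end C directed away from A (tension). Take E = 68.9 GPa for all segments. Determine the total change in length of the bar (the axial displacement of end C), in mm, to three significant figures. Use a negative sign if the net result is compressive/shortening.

0.392 mm

Internal axial forces (sectioning from the free end, tension +): N_BC = 18.9 kN, N_AB = 55.2 kN.
A_BC = 703.7 mm².
δ_AB = 55200·483/(3920·68900) = 0.09871 mm
δ_BC = 18900·752/(703.7·68900) = 0.2931 mm
δ = Σδ_i = 0.3918 mm.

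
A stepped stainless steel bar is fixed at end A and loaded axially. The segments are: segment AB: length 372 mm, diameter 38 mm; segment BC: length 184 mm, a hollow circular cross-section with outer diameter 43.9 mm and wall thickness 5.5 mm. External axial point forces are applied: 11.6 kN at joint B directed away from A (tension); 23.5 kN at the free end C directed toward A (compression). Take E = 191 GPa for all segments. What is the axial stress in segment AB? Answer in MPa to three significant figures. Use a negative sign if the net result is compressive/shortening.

Internal axial forces (sectioning from the free end, tension +): N_BC = -23.5 kN, N_AB = -11.9 kN.
A_AB = 1134 mm².
σ_AB = N_AB/A_AB = -11900/1134 = -10.49 MPa.

-10.5 MPa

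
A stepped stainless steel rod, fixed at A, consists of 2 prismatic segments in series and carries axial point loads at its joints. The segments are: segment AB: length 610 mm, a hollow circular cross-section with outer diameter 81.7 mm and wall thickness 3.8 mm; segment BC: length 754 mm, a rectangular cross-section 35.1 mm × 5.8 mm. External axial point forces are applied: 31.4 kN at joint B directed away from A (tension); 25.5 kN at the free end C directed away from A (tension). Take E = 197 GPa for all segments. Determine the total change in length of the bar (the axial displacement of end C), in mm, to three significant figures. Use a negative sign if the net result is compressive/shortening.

0.669 mm

Internal axial forces (sectioning from the free end, tension +): N_BC = 25.5 kN, N_AB = 56.9 kN.
A_AB = 930 mm².
A_BC = 203.6 mm².
δ_AB = 56900·610/(930·197000) = 0.1895 mm
δ_BC = 25500·754/(203.6·197000) = 0.4794 mm
δ = Σδ_i = 0.6689 mm.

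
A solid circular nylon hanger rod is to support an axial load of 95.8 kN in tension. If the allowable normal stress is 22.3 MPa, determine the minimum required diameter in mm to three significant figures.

Required area A ≥ P/σ_allow = 95800/22.3 = 4296 mm².
For a solid circular section, d ≥ √(4A/π) = 73.96 mm.

74.0 mm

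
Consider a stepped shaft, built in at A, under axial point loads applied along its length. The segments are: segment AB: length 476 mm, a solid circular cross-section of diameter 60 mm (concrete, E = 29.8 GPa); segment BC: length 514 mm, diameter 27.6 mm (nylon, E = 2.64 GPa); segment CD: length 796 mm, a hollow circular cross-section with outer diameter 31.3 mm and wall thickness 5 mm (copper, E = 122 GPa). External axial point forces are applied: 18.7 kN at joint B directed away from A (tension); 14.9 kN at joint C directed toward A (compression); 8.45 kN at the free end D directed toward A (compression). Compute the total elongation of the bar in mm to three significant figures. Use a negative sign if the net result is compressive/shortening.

-7.76 mm

Internal axial forces (sectioning from the free end, tension +): N_CD = -8.45 kN, N_BC = -23.35 kN, N_AB = -4.65 kN.
A_AB = 2827 mm².
A_BC = 598.3 mm².
A_CD = 413.1 mm².
δ_AB = -4650·476/(2827·29800) = -0.02627 mm
δ_BC = -23350·514/(598.3·2640) = -7.599 mm
δ_CD = -8450·796/(413.1·122000) = -0.1335 mm
δ = Σδ_i = -7.758 mm.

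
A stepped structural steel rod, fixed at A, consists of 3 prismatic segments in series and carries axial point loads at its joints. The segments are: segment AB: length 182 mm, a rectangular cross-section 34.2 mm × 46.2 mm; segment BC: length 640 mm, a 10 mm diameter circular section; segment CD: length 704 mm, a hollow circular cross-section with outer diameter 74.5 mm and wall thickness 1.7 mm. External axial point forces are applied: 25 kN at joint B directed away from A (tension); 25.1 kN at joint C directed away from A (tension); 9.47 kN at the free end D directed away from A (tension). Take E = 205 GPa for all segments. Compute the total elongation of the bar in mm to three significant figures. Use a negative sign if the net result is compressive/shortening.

Internal axial forces (sectioning from the free end, tension +): N_CD = 9.47 kN, N_BC = 34.57 kN, N_AB = 59.57 kN.
A_AB = 1580 mm².
A_BC = 78.54 mm².
A_CD = 388.8 mm².
δ_AB = 59570·182/(1580·205000) = 0.03347 mm
δ_BC = 34570·640/(78.54·205000) = 1.374 mm
δ_CD = 9470·704/(388.8·205000) = 0.08364 mm
δ = Σδ_i = 1.491 mm.

1.49 mm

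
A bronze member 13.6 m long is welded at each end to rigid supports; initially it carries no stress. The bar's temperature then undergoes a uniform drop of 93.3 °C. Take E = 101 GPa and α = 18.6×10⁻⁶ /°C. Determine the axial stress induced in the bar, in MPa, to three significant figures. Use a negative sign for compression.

175 MPa

Free thermal expansion αLΔT = 18.6e-6 · 13600 · -93.3 = -23.6 mm.
The walls impose strain ε = −(-23.6)/13600 = 1.7354e-03; σ = Eε = 101000 · 1.7354e-03 = 175.3 MPa.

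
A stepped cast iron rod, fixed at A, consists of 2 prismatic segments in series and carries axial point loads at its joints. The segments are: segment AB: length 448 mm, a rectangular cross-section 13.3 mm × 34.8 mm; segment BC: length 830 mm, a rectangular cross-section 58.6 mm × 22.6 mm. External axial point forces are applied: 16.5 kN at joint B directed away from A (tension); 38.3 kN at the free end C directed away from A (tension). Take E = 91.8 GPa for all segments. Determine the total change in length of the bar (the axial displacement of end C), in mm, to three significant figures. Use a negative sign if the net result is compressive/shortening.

Internal axial forces (sectioning from the free end, tension +): N_BC = 38.3 kN, N_AB = 54.8 kN.
A_AB = 462.8 mm².
A_BC = 1324 mm².
δ_AB = 54800·448/(462.8·91800) = 0.5778 mm
δ_BC = 38300·830/(1324·91800) = 0.2615 mm
δ = Σδ_i = 0.8393 mm.

0.839 mm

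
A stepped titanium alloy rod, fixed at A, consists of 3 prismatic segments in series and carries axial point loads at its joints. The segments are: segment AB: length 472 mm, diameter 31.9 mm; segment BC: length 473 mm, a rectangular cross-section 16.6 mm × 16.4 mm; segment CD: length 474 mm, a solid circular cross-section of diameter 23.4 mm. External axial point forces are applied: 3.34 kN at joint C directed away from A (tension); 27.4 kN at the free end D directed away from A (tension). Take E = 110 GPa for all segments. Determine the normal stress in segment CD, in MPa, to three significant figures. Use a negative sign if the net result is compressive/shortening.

Internal axial forces (sectioning from the free end, tension +): N_CD = 27.4 kN, N_BC = 30.74 kN, N_AB = 30.74 kN.
A_CD = 430.1 mm².
σ_CD = N_CD/A_CD = 27400/430.1 = 63.71 MPa.

63.7 MPa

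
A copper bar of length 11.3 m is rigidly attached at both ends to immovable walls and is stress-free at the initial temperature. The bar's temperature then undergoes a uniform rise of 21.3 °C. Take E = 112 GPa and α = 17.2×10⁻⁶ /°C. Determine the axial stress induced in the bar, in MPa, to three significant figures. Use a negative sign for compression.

Free thermal expansion αLΔT = 17.2e-6 · 11300 · 21.3 = 4.14 mm.
The walls impose strain ε = −(4.14)/11300 = -3.6636e-04; σ = Eε = 112000 · -3.6636e-04 = -41.03 MPa.

-41.0 MPa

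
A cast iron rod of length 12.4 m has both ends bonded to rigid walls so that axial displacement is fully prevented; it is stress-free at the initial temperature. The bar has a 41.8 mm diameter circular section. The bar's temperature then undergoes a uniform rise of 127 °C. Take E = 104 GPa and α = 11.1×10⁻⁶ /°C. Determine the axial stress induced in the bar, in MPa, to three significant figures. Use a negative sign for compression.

-147 MPa

Free thermal expansion αLΔT = 11.1e-6 · 12400 · 127 = 17.48 mm.
The walls impose strain ε = −(17.48)/12400 = -1.4097e-03; σ = Eε = 104000 · -1.4097e-03 = -146.6 MPa.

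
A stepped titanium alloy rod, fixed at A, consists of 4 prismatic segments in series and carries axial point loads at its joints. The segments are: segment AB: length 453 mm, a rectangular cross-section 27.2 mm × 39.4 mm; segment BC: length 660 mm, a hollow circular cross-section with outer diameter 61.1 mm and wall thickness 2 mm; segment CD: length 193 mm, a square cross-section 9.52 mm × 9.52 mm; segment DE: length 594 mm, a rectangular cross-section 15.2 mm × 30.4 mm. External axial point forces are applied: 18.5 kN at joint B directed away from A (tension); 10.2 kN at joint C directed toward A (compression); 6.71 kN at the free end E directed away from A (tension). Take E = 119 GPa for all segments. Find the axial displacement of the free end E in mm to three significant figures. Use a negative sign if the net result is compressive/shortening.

Internal axial forces (sectioning from the free end, tension +): N_DE = 6.71 kN, N_CD = 6.71 kN, N_BC = -3.49 kN, N_AB = 15.01 kN.
A_AB = 1072 mm².
A_BC = 371.3 mm².
A_CD = 90.63 mm².
A_DE = 462.1 mm².
δ_AB = 15010·453/(1072·119000) = 0.05332 mm
δ_BC = -3490·660/(371.3·119000) = -0.05213 mm
δ_CD = 6710·193/(90.63·119000) = 0.1201 mm
δ_DE = 6710·594/(462.1·119000) = 0.07248 mm
δ = Σδ_i = 0.1938 mm.

0.194 mm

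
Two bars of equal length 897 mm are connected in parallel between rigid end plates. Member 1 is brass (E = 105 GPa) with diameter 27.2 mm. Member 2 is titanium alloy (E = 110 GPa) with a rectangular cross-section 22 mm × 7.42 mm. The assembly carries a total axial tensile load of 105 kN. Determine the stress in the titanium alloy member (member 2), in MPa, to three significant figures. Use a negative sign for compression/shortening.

146 MPa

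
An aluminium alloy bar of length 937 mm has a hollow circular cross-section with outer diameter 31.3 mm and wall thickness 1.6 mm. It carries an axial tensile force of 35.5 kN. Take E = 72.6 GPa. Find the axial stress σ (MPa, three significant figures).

A = 149.3 mm².
σ = N/A = 35500/149.3 = 237.8 MPa.

238 MPa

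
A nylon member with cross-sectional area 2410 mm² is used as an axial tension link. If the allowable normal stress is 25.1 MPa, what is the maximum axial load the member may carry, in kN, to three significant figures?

P_max = σ_allow · A = 25.1 · 2410 = 60490 N = 60.49 kN.

60.5 kN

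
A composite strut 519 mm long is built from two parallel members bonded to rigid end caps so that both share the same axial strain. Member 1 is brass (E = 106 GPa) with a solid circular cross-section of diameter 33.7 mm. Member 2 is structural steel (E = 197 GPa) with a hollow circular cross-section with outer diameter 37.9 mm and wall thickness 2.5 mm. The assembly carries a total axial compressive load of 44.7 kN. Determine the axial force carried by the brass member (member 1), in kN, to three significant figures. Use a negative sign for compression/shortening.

-28.3 kN

A_1 = 892 mm².
A_2 = 278 mm².
Equal strain + equilibrium ⇒ each member carries load in proportion to AE: A₁E₁ = 94550000 N, A₂E₂ = 54770000 N, ΣAE = 149300000 N.
F₁ = P·A₁E₁/ΣAE = -44700·94550000/149300000 = -28300 N.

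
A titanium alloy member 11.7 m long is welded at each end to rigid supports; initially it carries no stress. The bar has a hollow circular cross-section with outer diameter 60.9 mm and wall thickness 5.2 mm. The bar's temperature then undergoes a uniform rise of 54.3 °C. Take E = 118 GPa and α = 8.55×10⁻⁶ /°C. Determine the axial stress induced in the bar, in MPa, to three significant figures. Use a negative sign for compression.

Free thermal expansion αLΔT = 8.55e-6 · 11700 · 54.3 = 5.432 mm.
The walls impose strain ε = −(5.432)/11700 = -4.6427e-04; σ = Eε = 118000 · -4.6427e-04 = -54.78 MPa.

-54.8 MPa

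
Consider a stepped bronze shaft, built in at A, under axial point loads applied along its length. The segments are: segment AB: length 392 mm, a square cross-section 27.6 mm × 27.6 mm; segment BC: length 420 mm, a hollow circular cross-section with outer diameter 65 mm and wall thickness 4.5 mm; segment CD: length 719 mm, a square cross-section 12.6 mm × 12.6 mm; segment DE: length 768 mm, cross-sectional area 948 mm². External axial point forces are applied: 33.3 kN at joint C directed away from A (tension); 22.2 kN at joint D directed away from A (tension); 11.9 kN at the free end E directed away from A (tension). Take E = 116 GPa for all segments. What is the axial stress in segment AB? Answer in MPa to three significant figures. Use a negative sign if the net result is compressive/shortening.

88.5 MPa

Internal axial forces (sectioning from the free end, tension +): N_DE = 11.9 kN, N_CD = 34.1 kN, N_BC = 67.4 kN, N_AB = 67.4 kN.
A_AB = 761.8 mm².
σ_AB = N_AB/A_AB = 67400/761.8 = 88.48 MPa.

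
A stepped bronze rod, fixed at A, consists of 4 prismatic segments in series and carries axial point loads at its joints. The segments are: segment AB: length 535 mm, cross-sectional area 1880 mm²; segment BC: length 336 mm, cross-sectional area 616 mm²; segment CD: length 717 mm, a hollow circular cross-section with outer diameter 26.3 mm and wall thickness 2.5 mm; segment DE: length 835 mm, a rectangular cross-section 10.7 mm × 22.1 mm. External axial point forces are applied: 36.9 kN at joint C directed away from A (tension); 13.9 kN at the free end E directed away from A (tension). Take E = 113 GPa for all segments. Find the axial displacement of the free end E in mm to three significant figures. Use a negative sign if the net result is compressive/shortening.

1.28 mm

Internal axial forces (sectioning from the free end, tension +): N_DE = 13.9 kN, N_CD = 13.9 kN, N_BC = 50.8 kN, N_AB = 50.8 kN.
A_CD = 186.9 mm².
A_DE = 236.5 mm².
δ_AB = 50800·535/(1880·113000) = 0.1279 mm
δ_BC = 50800·336/(616·113000) = 0.2452 mm
δ_CD = 13900·717/(186.9·113000) = 0.4718 mm
δ_DE = 13900·835/(236.5·113000) = 0.4344 mm
δ = Σδ_i = 1.279 mm.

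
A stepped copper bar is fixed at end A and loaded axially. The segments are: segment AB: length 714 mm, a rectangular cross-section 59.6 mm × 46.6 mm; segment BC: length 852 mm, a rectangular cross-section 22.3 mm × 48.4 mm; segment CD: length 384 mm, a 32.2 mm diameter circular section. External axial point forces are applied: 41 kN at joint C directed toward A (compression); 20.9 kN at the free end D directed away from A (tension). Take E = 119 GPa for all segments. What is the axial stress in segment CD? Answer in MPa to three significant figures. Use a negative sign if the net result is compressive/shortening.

25.7 MPa

Internal axial forces (sectioning from the free end, tension +): N_CD = 20.9 kN, N_BC = -20.1 kN, N_AB = -20.1 kN.
A_CD = 814.3 mm².
σ_CD = N_CD/A_CD = 20900/814.3 = 25.67 MPa.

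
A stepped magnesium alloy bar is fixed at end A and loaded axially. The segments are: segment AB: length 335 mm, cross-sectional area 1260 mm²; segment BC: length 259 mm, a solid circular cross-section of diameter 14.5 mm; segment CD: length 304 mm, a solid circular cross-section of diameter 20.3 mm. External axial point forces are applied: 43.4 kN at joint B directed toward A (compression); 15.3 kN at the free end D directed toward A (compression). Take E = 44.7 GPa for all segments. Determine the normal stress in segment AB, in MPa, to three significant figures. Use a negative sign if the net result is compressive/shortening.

-46.6 MPa

Internal axial forces (sectioning from the free end, tension +): N_CD = -15.3 kN, N_BC = -15.3 kN, N_AB = -58.7 kN.
σ_AB = N_AB/A_AB = -58700/1260 = -46.59 MPa.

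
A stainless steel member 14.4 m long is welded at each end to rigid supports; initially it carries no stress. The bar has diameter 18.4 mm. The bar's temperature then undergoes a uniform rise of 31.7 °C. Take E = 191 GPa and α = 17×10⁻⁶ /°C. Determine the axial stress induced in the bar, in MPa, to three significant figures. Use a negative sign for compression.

-103 MPa

Free thermal expansion αLΔT = 17e-6 · 14400 · 31.7 = 7.76 mm.
The walls impose strain ε = −(7.76)/14400 = -5.3890e-04; σ = Eε = 191000 · -5.3890e-04 = -102.9 MPa.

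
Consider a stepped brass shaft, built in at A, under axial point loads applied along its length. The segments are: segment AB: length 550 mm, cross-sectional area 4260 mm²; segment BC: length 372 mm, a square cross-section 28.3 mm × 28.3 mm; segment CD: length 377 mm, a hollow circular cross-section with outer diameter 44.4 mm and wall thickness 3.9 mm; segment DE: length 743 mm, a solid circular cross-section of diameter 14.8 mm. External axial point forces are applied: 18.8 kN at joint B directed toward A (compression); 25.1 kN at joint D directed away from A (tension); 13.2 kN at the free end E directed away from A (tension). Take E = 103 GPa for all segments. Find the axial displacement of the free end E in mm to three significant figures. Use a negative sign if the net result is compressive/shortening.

1.03 mm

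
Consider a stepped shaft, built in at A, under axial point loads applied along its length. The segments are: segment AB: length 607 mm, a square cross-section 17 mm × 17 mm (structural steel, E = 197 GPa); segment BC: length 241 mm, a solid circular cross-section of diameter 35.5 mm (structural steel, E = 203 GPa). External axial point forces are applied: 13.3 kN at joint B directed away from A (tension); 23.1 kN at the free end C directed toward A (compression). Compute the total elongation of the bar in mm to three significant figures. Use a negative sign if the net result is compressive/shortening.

Internal axial forces (sectioning from the free end, tension +): N_BC = -23.1 kN, N_AB = -9.8 kN.
A_AB = 289 mm².
A_BC = 989.8 mm².
δ_AB = -9800·607/(289·197000) = -0.1045 mm
δ_BC = -23100·241/(989.8·203000) = -0.02771 mm
δ = Σδ_i = -0.1322 mm.

-0.132 mm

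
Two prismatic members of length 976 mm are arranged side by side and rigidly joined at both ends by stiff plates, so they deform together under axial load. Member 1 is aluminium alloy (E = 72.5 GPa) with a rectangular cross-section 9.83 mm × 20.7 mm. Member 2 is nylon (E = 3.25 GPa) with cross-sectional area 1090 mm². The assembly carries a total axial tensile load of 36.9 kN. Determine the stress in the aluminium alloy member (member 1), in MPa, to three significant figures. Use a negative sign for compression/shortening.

A_1 = 203.5 mm².
Equal strain + equilibrium ⇒ each member carries load in proportion to AE: A₁E₁ = 14750000 N, A₂E₂ = 3542000 N, ΣAE = 18290000 N.
σ₁ = P·E₁/ΣAE = 36900·72500/18290000 = 146.2 MPa.

146 MPa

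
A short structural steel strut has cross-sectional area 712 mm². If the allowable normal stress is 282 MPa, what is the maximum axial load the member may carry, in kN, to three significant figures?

201 kN

P_max = σ_allow · A = 282 · 712 = 200800 N = 200.8 kN.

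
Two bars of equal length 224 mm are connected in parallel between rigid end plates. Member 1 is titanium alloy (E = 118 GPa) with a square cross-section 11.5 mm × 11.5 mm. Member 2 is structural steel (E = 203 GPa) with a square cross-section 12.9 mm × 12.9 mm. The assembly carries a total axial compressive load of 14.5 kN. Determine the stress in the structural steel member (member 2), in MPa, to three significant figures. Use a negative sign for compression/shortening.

A_1 = 132.2 mm².
A_2 = 166.4 mm².
Equal strain + equilibrium ⇒ each member carries load in proportion to AE: A₁E₁ = 15610000 N, A₂E₂ = 33780000 N, ΣAE = 49390000 N.
σ₂ = P·E₂/ΣAE = -14500·203000/49390000 = -59.6 MPa.

-59.6 MPa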